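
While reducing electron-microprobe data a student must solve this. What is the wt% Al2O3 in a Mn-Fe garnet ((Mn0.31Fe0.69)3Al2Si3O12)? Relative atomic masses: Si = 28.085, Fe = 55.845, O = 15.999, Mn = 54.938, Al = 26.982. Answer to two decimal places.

20.52 wt%

Formula mass = 496.898 g/mol.
2 Al → 1.0000 mol Al2O3 per formula unit; M(Al2O3) = 101.961, so Al2O3 mass = 101.961 g.
101.961/496.898 × 100 = 20.52 wt%.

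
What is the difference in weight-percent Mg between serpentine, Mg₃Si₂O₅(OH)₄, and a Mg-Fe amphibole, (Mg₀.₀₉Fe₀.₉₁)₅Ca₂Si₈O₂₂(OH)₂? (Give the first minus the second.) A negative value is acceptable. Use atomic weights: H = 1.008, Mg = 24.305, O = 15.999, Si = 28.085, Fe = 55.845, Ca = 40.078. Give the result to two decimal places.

25.17 percentage points

Mg in Mg₃Si₂O₅(OH)₄: molar mass 277.108 g/mol; 3×24.305 = 72.915 g → 26.31 wt%.
Mg in (Mg₀.₀₉Fe₀.₉₁)₅Ca₂Si₈O₂₂(OH)₂: molar mass 955.860 g/mol; 0.45×24.305 = 10.937 g → 1.14 wt%.
Difference = 26.31 − 1.14 = 25.17 percentage points.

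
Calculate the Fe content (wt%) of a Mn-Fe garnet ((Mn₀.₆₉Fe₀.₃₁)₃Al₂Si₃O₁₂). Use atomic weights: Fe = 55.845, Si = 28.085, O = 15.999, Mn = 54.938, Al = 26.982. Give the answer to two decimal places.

10.47 wt%

Formula mass = 2.07·54.938 + 0.93·55.845 + 2·26.982 + 3·28.085 + 12·15.999 = 495.865 g/mol, of which 51.936 g is Fe.
So Fe makes up 51.936/495.865 = 0.1047 of the mass, i.e. 10.47%.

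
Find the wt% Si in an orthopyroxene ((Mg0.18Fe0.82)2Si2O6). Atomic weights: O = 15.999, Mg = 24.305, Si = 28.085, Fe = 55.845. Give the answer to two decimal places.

M((Mg0.18Fe0.82)2Si2O6) = 252.500 g/mol.
Si contributes 2 × 28.085 = 56.170 g per mole.
56.170/252.500 = 0.2225 → 22.25%.

22.25 weight percent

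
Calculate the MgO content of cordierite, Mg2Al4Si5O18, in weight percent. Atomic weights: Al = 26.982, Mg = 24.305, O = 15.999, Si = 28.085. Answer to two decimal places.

13.78 wt%

M(Mg2Al4Si5O18) = 584.945 g/mol; M(MgO) = 40.304 g/mol.
Moles MgO per formula unit = 2 Mg ÷ 1 = 2.0000.
MgO fraction = (2.0000 × 40.304) / 584.945 = 80.608/584.945 = 0.1378.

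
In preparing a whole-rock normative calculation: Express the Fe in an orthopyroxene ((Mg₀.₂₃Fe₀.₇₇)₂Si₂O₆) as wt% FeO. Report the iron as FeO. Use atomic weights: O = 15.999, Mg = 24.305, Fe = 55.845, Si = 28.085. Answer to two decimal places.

M((Mg₀.₂₃Fe₀.₇₇)₂Si₂O₆) = 249.346 g/mol; M(FeO) = 71.844 g/mol.
Moles FeO per formula unit = 1.54 Fe ÷ 1 = 1.5400.
FeO fraction = (1.5400 × 71.844) / 249.346 = 110.640/249.346 = 0.4437.

44.37 wt%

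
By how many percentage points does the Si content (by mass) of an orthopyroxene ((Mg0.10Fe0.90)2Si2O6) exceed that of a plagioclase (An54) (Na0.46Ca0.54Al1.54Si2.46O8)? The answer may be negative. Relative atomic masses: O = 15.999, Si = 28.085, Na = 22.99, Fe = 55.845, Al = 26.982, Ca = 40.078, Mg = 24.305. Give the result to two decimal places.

Si in (Mg0.10Fe0.90)2Si2O6: molar mass 257.546 g/mol; 2×28.085 = 56.170 g → 21.81 wt%.
Si in Na0.46Ca0.54Al1.54Si2.46O8: molar mass 270.851 g/mol; 2.46×28.085 = 69.089 g → 25.51 wt%.
Difference = 21.81 − 25.51 = -3.70 percentage points.

-3.70 percentage points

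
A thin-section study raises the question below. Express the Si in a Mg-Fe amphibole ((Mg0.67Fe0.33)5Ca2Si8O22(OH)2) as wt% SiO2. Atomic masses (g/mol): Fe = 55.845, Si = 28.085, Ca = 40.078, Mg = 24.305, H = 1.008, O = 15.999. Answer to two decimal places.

55.61 wt%

M((Mg0.67Fe0.33)5Ca2Si8O22(OH)2) = 864.394 g/mol; M(SiO2) = 60.083 g/mol.
Moles SiO2 per formula unit = 8 Si ÷ 1 = 8.0000.
SiO2 fraction = (8.0000 × 60.083) / 864.394 = 480.664/864.394 = 0.5561.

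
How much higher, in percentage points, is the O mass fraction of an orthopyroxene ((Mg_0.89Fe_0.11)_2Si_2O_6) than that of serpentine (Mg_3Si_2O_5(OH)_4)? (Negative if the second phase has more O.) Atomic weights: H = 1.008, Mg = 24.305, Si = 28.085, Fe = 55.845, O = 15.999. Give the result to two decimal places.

-5.75 percentage points

M((Mg_0.89Fe_0.11)_2Si_2O_6) = 207.713 g/mol, so wt% O = 95.994/207.713 × 100 = 46.21%.
M(Mg_3Si_2O_5(OH)_4) = 277.108 g/mol, so wt% O = 143.991/277.108 × 100 = 51.96%.
46.21 − 51.96 = -5.75 pp.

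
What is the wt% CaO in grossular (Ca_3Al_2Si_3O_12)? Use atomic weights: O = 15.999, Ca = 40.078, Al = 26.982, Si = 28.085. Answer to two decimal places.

Formula mass = 450.441 g/mol.
3 Ca → 3.0000 mol CaO per formula unit; M(CaO) = 56.077, so CaO mass = 168.231 g.
168.231/450.441 × 100 = 37.35 wt%.

37.35 wt%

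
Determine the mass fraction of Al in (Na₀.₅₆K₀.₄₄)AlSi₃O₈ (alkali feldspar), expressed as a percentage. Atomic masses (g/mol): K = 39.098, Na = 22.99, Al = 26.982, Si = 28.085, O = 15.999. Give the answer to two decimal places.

10.02 weight percent

Molar mass of (Na₀.₅₆K₀.₄₄)AlSi₃O₈: 0.56×22.99 + 0.44×39.098 + 1×26.982 + 3×28.085 + 8×15.999 = 269.307 g/mol.
Mass of Al per formula unit: 1 × 26.982 = 26.982 g.
Weight fraction Al = 26.982 / 269.307 = 0.1002.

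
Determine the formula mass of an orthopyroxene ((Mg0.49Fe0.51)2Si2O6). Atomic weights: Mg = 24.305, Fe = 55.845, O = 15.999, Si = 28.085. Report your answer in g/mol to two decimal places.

The formula mass is the sum 0.98·24.305 + 1.02·55.845 + 2·28.085 + 6·15.999.

232.94 g/mol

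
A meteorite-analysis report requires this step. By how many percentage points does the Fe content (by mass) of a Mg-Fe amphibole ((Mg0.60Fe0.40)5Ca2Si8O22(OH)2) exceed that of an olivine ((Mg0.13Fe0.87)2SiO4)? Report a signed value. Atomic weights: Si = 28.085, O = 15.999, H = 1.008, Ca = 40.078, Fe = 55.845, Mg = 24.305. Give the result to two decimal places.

-36.93 percentage points

First mineral: 111.690 g Fe in 875.433 g formula = 12.76 wt% Fe.
Second mineral: 97.170 g Fe in 195.571 g formula = 49.69 wt% Fe.
12.76% − 49.69% gives a difference of -36.93 percentage points.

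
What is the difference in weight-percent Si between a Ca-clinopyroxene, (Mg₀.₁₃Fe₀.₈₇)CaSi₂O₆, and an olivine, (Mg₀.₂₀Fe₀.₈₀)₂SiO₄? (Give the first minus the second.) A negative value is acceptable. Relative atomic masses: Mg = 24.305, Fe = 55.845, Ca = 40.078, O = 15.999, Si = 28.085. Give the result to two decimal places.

Si in (Mg₀.₁₃Fe₀.₈₇)CaSi₂O₆: molar mass 243.987 g/mol; 2×28.085 = 56.170 g → 23.02 wt%.
Si in (Mg₀.₂₀Fe₀.₈₀)₂SiO₄: molar mass 191.155 g/mol; 1×28.085 = 28.085 g → 14.69 wt%.
Difference = 23.02 − 14.69 = 8.33 percentage points.

8.33 percentage points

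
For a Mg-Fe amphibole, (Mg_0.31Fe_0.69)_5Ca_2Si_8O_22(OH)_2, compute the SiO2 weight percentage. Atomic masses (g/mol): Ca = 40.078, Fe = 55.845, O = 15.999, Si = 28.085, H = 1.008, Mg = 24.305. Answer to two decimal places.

Formula mass = 921.166 g/mol.
8 Si → 8.0000 mol SiO2 per formula unit; M(SiO2) = 60.083, so SiO2 mass = 480.664 g.
480.664/921.166 × 100 = 52.18 wt%.

52.18 wt%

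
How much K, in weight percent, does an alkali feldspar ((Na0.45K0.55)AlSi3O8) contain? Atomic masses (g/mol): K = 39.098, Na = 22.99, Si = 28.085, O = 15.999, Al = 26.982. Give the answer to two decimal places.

7.93 weight percent

M((Na0.45K0.55)AlSi3O8) = 271.078 g/mol.
K contributes 0.55 × 39.098 = 21.504 g per mole.
21.504/271.078 = 0.0793 → 7.93%.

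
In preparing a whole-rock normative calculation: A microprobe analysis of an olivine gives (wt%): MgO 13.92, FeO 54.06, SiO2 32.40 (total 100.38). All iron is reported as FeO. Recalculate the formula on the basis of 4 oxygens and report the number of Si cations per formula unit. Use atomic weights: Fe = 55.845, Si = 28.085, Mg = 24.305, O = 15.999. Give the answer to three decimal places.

MgO (M=40.304): mol = 0.34538; Mg = 0.34538, O = 0.34538.
FeO (M=71.844): mol = 0.75246; Fe = 0.75246, O = 0.75246.
SiO2 (M=60.083): mol = 0.53925; Si = 0.53925, O = 1.07850.
ΣO = 2.17634; factor = 4/ΣO = 1.83795.
Si apfu = 0.53925 × 1.83795 = 0.991.

0.991 Si apfu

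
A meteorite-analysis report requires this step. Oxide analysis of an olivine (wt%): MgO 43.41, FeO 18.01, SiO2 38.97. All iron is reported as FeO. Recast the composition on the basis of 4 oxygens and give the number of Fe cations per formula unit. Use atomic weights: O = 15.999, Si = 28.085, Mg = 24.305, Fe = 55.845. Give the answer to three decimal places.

0.382 Fe apfu

MgO (M=40.304): mol = 1.07706; Mg = 1.07706, O = 1.07706.
FeO (M=71.844): mol = 0.25068; Fe = 0.25068, O = 0.25068.
SiO2 (M=60.083): mol = 0.64860; Si = 0.64860, O = 1.29720.
ΣO = 2.62494; factor = 4/ΣO = 1.52384.
Fe apfu = 0.25068 × 1.52384 = 0.382.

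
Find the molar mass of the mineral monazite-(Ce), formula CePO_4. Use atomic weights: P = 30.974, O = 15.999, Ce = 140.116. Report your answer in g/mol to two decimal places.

The formula mass is the sum 1·140.116 + 1·30.974 + 4·15.999.

235.09 g/mol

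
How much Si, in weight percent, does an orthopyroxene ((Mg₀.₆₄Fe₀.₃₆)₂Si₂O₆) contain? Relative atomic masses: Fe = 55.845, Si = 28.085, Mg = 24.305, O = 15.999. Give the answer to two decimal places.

Formula mass = 1.28·24.305 + 0.72·55.845 + 2·28.085 + 6·15.999 = 223.483 g/mol, of which 56.170 g is Si.
So Si makes up 56.170/223.483 = 0.2513 of the mass, i.e. 25.13%.

25.13 weight percent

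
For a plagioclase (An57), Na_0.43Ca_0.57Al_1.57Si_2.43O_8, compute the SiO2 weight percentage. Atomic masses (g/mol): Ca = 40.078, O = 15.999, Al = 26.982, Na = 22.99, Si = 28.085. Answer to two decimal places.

M(Na_0.43Ca_0.57Al_1.57Si_2.43O_8) = 271.330 g/mol; M(SiO2) = 60.083 g/mol.
Moles SiO2 per formula unit = 2.43 Si ÷ 1 = 2.4300.
SiO2 fraction = (2.4300 × 60.083) / 271.330 = 146.002/271.330 = 0.5381.

53.81 wt%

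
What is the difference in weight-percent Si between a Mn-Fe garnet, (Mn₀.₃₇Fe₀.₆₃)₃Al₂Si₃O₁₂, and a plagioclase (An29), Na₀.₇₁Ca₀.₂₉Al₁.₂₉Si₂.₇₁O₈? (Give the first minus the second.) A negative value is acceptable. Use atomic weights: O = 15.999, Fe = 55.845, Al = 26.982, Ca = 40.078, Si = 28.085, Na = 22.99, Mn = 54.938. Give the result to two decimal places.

-11.56 percentage points

Si in (Mn₀.₃₇Fe₀.₆₃)₃Al₂Si₃O₁₂: molar mass 496.735 g/mol; 3×28.085 = 84.255 g → 16.96 wt%.
Si in Na₀.₇₁Ca₀.₂₉Al₁.₂₉Si₂.₇₁O₈: molar mass 266.855 g/mol; 2.71×28.085 = 76.110 g → 28.52 wt%.
Difference = 16.96 − 28.52 = -11.56 percentage points.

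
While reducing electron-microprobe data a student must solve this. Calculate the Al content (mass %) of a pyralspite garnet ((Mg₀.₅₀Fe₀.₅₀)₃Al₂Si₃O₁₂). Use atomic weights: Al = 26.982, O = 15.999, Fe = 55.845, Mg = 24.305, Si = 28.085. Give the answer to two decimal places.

11.98 mass %

Molar mass of (Mg₀.₅₀Fe₀.₅₀)₃Al₂Si₃O₁₂: 1.50×24.305 + 1.50×55.845 + 2×26.982 + 3×28.085 + 12×15.999 = 450.432 g/mol.
Mass of Al per formula unit: 2 × 26.982 = 53.964 g.
Weight fraction Al = 53.964 / 450.432 = 0.1198.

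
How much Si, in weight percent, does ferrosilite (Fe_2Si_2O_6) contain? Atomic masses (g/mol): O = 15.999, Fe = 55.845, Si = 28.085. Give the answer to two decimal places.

Molar mass of Fe_2Si_2O_6: 2·55.845 + 2·28.085 + 6·15.999 = 263.854 g/mol.
Mass of Si per formula unit: 2 × 28.085 = 56.170 g.
Weight fraction Si = 56.170 / 263.854 = 0.2129.

21.29 weight percent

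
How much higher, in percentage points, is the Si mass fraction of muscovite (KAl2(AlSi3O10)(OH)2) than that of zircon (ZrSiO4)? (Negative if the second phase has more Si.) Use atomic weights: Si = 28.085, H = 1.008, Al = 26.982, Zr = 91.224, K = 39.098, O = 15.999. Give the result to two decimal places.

M(KAl2(AlSi3O10)(OH)2) = 398.303 g/mol, so wt% Si = 84.255/398.303 × 100 = 21.15%.
M(ZrSiO4) = 183.305 g/mol, so wt% Si = 28.085/183.305 × 100 = 15.32%.
21.15 − 15.32 = 5.83 pp.

5.83 percentage points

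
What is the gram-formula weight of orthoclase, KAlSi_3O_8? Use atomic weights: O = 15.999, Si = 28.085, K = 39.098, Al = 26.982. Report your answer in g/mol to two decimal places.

K: 1 × 39.098 = 39.0980
Al: 1 × 26.982 = 26.9820
Si: 3 × 28.085 = 84.2550
O: 8 × 15.999 = 127.9920
Summing the contributions gives the formula mass.

278.33 g/mol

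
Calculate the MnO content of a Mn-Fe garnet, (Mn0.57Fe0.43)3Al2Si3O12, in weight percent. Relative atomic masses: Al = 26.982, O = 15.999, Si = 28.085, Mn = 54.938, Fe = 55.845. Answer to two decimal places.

Formula mass = 496.191 g/mol.
1.71 Mn → 1.7100 mol MnO per formula unit; M(MnO) = 70.937, so MnO mass = 121.302 g.
121.302/496.191 × 100 = 24.45 wt%.

24.45 wt%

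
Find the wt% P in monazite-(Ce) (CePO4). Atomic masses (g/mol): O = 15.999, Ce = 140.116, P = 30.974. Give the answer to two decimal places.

13.18 mass %

Molar mass of CePO4: 1·140.116 + 1·30.974 + 4·15.999 = 235.086 g/mol.
Mass of P per formula unit: 1 × 30.974 = 30.974 g.
Weight fraction P = 30.974 / 235.086 = 0.1318.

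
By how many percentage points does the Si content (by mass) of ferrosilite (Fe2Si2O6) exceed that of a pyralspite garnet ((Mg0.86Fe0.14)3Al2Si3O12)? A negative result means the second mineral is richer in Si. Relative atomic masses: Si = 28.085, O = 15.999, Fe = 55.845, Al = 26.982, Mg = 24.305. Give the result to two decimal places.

1.05 percentage points

First mineral: 56.170 g Si in 263.854 g formula = 21.29 wt% Si.
Second mineral: 84.255 g Si in 416.369 g formula = 20.24 wt% Si.
21.29% − 20.24% gives a difference of 1.05 percentage points.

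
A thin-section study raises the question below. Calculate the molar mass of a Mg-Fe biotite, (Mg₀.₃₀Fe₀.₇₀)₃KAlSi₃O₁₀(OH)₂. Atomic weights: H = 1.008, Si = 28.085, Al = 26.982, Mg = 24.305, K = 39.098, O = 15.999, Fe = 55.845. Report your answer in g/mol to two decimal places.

483.49 g/mol

M = 0.90×24.305 + 2.10×55.845 + 1×39.098 + 1×26.982 + 3×28.085 + 12×15.999 + 2×1.008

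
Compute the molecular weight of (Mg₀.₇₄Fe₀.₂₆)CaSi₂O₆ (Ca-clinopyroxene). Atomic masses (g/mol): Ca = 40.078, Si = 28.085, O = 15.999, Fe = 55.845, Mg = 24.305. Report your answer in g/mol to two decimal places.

224.75 g/mol

The formula mass is the sum 0.74·24.305 + 0.26·55.845 + 1·40.078 + 2·28.085 + 6·15.999.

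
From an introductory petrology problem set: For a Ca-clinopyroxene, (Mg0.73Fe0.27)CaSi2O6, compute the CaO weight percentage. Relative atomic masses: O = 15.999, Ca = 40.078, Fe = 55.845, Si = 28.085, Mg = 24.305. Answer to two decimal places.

24.92 wt%

Molar mass of (Mg0.73Fe0.27)CaSi2O6 = 0.73·24.305 + 0.27·55.845 + 1·40.078 + 2·28.085 + 6·15.999 = 225.063 g/mol.
Each formula unit contains 1 Ca, equivalent to 1/1 = 1.0000 mol CaO.
M(CaO) = 1×40.078 + 1×15.999 = 56.077 g/mol.
Mass of CaO per formula unit = 1.0000 × 56.077 = 56.077 g.
CaO wt% = 56.077 / 225.063 × 100 = 24.92%.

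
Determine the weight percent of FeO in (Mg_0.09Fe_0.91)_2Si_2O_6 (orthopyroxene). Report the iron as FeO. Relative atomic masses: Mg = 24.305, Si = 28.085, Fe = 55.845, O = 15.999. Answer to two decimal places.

50.65 wt%

M((Mg_0.09Fe_0.91)_2Si_2O_6) = 258.177 g/mol; M(FeO) = 71.844 g/mol.
Moles FeO per formula unit = 1.82 Fe ÷ 1 = 1.8200.
FeO fraction = (1.8200 × 71.844) / 258.177 = 130.756/258.177 = 0.5065.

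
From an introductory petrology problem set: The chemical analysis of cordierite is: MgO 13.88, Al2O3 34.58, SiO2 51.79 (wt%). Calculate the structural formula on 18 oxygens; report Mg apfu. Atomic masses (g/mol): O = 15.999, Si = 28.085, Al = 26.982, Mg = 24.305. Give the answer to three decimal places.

2.009 Mg apfu

13.88 wt% MgO ÷ 40.304 g/mol = 0.34438 mol, giving 0.34438 Mg and 0.34438 O.
34.58 wt% Al2O3 ÷ 101.961 g/mol = 0.33915 mol, giving 0.67830 Al and 1.01745 O.
51.79 wt% SiO2 ÷ 60.083 g/mol = 0.86197 mol, giving 0.86197 Si and 1.72394 O.
Oxygen sums to 3.08577; scaling by 18/3.08577 = 5.83323 puts the formula on 18 O.
Mg: 0.34438 × 5.83323 = 2.009 atoms per formula unit.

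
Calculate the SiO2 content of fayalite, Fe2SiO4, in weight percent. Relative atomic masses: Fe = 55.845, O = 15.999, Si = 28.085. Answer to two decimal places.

29.49 wt%

M(Fe2SiO4) = 203.771 g/mol; M(SiO2) = 60.083 g/mol.
Moles SiO2 per formula unit = 1 Si ÷ 1 = 1.0000.
SiO2 fraction = (1.0000 × 60.083) / 203.771 = 60.083/203.771 = 0.2949.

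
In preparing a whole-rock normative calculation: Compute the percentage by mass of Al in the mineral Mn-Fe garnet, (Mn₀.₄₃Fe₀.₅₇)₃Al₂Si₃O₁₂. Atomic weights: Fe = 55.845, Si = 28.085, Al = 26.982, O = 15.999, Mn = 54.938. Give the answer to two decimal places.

Formula mass = 1.29*54.938 + 1.71*55.845 + 2*26.982 + 3*28.085 + 12*15.999 = 496.572 g/mol, of which 53.964 g is Al.
So Al makes up 53.964/496.572 = 0.1087 of the mass, i.e. 10.87%.

10.87 mass %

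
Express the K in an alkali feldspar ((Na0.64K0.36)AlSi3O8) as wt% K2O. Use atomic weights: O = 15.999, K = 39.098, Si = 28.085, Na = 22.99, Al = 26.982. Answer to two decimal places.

6.33 wt%

M((Na0.64K0.36)AlSi3O8) = 268.018 g/mol; M(K2O) = 94.195 g/mol.
Moles K2O per formula unit = 0.36 K ÷ 2 = 0.1800.
K2O fraction = (0.1800 × 94.195) / 268.018 = 16.955/268.018 = 0.0633.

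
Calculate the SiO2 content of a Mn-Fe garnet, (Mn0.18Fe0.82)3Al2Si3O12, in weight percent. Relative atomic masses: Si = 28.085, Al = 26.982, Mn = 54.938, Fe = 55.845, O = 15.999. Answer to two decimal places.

Molar mass of (Mn0.18Fe0.82)3Al2Si3O12 = 0.54×54.938 + 2.46×55.845 + 2×26.982 + 3×28.085 + 12×15.999 = 497.252 g/mol.
Each formula unit contains 3 Si, equivalent to 3/1 = 3.0000 mol SiO2.
M(SiO2) = 1×28.085 + 2×15.999 = 60.083 g/mol.
Mass of SiO2 per formula unit = 3.0000 × 60.083 = 180.249 g.
SiO2 wt% = 180.249 / 497.252 × 100 = 36.25%.

36.25 wt%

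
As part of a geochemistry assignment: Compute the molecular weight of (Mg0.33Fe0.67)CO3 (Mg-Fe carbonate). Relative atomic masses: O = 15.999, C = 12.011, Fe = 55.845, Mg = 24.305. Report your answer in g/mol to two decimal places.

105.44 g/mol

M = 0.33×24.305 + 0.67×55.845 + 1×12.011 + 3×15.999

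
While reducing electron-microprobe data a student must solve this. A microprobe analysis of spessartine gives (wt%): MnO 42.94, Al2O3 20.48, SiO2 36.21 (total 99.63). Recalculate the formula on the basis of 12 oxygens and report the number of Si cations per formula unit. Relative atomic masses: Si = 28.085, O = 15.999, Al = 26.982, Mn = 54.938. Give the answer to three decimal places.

MnO: 42.94/70.937 = 0.60533 mol → 0.60533 mol Mn, 0.60533 mol O.
Al2O3: 20.48/101.961 = 0.20086 mol → 0.40172 mol Al, 0.60258 mol O.
SiO2: 36.21/60.083 = 0.60267 mol → 0.60267 mol Si, 1.20534 mol O.
Total oxygen = 2.41325 mol. Normalization factor = 12/2.41325 = 4.97255.
Si per 12 O = 0.60267 × 4.97255 = 2.997.

2.997 Si apfu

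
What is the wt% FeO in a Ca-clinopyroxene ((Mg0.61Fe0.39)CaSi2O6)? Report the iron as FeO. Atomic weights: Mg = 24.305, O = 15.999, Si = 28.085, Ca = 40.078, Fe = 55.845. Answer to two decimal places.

12.24 wt%

M((Mg0.61Fe0.39)CaSi2O6) = 228.848 g/mol; M(FeO) = 71.844 g/mol.
Moles FeO per formula unit = 0.39 Fe ÷ 1 = 0.3900.
FeO fraction = (0.3900 × 71.844) / 228.848 = 28.019/228.848 = 0.1224.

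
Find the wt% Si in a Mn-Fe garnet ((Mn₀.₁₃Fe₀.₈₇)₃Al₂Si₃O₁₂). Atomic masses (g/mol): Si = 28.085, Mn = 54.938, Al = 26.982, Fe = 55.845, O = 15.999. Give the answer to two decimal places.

16.94 weight percent

Molar mass of (Mn₀.₁₃Fe₀.₈₇)₃Al₂Si₃O₁₂: 0.39×54.938 + 2.61×55.845 + 2×26.982 + 3×28.085 + 12×15.999 = 497.388 g/mol.
Mass of Si per formula unit: 3 × 28.085 = 84.255 g.
Weight fraction Si = 84.255 / 497.388 = 0.1694.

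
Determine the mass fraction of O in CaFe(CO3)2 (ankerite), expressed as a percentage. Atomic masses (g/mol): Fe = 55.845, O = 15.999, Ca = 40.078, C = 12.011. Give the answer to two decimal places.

M(CaFe(CO3)2) = 215.939 g/mol.
O contributes 6 × 15.999 = 95.994 g per mole.
95.994/215.939 = 0.4445 → 44.45%.

44.45 wt%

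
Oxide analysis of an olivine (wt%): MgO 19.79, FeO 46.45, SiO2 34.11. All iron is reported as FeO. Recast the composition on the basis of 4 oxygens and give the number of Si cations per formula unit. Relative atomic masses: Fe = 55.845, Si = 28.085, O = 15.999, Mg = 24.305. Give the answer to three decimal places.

MgO: 19.79/40.304 = 0.49102 mol → 0.49102 mol Mg, 0.49102 mol O.
FeO: 46.45/71.844 = 0.64654 mol → 0.64654 mol Fe, 0.64654 mol O.
SiO2: 34.11/60.083 = 0.56771 mol → 0.56771 mol Si, 1.13542 mol O.
Total oxygen = 2.27298 mol. Normalization factor = 4/2.27298 = 1.75980.
Si per 4 O = 0.56771 × 1.75980 = 0.999.

0.999 Si apfu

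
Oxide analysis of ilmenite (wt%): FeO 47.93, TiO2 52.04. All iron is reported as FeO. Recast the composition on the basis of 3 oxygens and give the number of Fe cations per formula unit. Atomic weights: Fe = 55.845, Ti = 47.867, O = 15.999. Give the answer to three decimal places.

1.016 Fe apfu

FeO: 47.93/71.844 = 0.66714 mol → 0.66714 mol Fe, 0.66714 mol O.
TiO2: 52.04/79.865 = 0.65160 mol → 0.65160 mol Ti, 1.30320 mol O.
Total oxygen = 1.97034 mol. Normalization factor = 3/1.97034 = 1.52258.
Fe per 3 O = 0.66714 × 1.52258 = 1.016.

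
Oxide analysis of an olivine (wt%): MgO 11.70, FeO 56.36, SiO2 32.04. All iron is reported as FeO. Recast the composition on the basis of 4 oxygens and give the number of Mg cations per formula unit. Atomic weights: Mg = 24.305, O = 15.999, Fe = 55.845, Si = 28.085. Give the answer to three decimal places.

MgO: 11.70/40.304 = 0.29029 mol → 0.29029 mol Mg, 0.29029 mol O.
FeO: 56.36/71.844 = 0.78448 mol → 0.78448 mol Fe, 0.78448 mol O.
SiO2: 32.04/60.083 = 0.53326 mol → 0.53326 mol Si, 1.06652 mol O.
Total oxygen = 2.14129 mol. Normalization factor = 4/2.14129 = 1.86803.
Mg per 4 O = 0.29029 × 1.86803 = 0.542.

0.542 Mg apfu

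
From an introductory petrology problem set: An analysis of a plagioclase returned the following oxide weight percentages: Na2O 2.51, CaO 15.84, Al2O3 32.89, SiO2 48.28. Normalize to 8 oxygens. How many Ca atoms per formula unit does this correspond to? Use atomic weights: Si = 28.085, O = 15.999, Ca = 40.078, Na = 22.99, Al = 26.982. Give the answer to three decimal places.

2.51 wt% Na2O ÷ 61.979 g/mol = 0.04050 mol, giving 0.08100 Na and 0.04050 O.
15.84 wt% CaO ÷ 56.077 g/mol = 0.28247 mol, giving 0.28247 Ca and 0.28247 O.
32.89 wt% Al2O3 ÷ 101.961 g/mol = 0.32257 mol, giving 0.64514 Al and 0.96771 O.
48.28 wt% SiO2 ÷ 60.083 g/mol = 0.80356 mol, giving 0.80356 Si and 1.60712 O.
Oxygen sums to 2.89780; scaling by 8/2.89780 = 2.76072 puts the formula on 8 O.
Ca: 0.28247 × 2.76072 = 0.780 atoms per formula unit.

0.780 Ca apfu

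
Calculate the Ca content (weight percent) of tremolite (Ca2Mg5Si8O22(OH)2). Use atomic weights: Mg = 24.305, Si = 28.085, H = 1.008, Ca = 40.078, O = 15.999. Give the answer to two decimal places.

Formula mass = 2·40.078 + 5·24.305 + 8·28.085 + 24·15.999 + 2·1.008 = 812.353 g/mol, of which 80.156 g is Ca.
So Ca makes up 80.156/812.353 = 0.0987 of the mass, i.e. 9.87%.

9.87 weight percent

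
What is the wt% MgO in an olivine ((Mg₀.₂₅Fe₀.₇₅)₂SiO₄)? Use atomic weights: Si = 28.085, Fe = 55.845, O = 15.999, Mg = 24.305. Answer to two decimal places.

M((Mg₀.₂₅Fe₀.₇₅)₂SiO₄) = 188.001 g/mol; M(MgO) = 40.304 g/mol.
Moles MgO per formula unit = 0.50 Mg ÷ 1 = 0.5000.
MgO fraction = (0.5000 × 40.304) / 188.001 = 20.152/188.001 = 0.1072.

10.72 wt%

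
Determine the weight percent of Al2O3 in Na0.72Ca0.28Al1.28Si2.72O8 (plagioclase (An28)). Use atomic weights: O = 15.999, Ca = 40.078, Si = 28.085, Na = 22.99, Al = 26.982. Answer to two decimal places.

Formula mass = 266.695 g/mol.
1.28 Al → 0.6400 mol Al2O3 per formula unit; M(Al2O3) = 101.961, so Al2O3 mass = 65.255 g.
65.255/266.695 × 100 = 24.47 wt%.

24.47 wt%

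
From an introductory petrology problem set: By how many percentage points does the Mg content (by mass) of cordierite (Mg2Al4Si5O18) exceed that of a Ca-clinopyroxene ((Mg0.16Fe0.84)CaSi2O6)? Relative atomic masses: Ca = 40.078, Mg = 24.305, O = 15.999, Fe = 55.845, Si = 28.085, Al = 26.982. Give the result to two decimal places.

6.71 percentage points

Mg in Mg2Al4Si5O18: molar mass 584.945 g/mol; 2×24.305 = 48.610 g → 8.31 wt%.
Mg in (Mg0.16Fe0.84)CaSi2O6: molar mass 243.041 g/mol; 0.16×24.305 = 3.889 g → 1.60 wt%.
Difference = 8.31 − 1.60 = 6.71 percentage points.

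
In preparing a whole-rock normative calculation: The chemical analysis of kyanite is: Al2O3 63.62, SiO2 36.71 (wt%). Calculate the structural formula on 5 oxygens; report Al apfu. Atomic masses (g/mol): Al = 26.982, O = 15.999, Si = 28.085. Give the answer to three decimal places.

2.017 Al apfu

63.62 wt% Al2O3 ÷ 101.961 g/mol = 0.62396 mol, giving 1.24792 Al and 1.87188 O.
36.71 wt% SiO2 ÷ 60.083 g/mol = 0.61099 mol, giving 0.61099 Si and 1.22198 O.
Oxygen sums to 3.09386; scaling by 5/3.09386 = 1.61610 puts the formula on 5 O.
Al: 1.24792 × 1.61610 = 2.017 atoms per formula unit.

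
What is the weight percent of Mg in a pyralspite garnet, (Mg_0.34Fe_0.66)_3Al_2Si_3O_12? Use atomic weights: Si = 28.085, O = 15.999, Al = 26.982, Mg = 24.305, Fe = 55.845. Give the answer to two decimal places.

Formula mass = 1.02*24.305 + 1.98*55.845 + 2*26.982 + 3*28.085 + 12*15.999 = 465.571 g/mol, of which 24.791 g is Mg.
So Mg makes up 24.791/465.571 = 0.0532 of the mass, i.e. 5.32%.

5.32 mass %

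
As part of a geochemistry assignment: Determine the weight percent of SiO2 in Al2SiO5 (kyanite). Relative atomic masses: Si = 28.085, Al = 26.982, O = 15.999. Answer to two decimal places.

M(Al2SiO5) = 162.044 g/mol; M(SiO2) = 60.083 g/mol.
Moles SiO2 per formula unit = 1 Si ÷ 1 = 1.0000.
SiO2 fraction = (1.0000 × 60.083) / 162.044 = 60.083/162.044 = 0.3708.

37.08 wt%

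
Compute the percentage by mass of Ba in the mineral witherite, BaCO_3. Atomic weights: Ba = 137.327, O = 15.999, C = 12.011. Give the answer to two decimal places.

69.59 mass %

M(BaCO_3) = 197.335 g/mol.
Ba contributes 1 × 137.327 = 137.327 g per mole.
137.327/197.335 = 0.6959 → 69.59%.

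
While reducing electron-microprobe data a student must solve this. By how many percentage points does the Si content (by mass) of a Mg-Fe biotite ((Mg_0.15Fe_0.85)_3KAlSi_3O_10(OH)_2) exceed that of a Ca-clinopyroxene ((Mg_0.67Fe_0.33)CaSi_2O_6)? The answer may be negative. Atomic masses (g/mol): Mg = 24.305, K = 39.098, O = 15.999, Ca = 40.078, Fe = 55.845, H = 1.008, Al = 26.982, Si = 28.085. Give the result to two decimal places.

-7.82 percentage points

First mineral: 84.255 g Si in 497.681 g formula = 16.93 wt% Si.
Second mineral: 56.170 g Si in 226.955 g formula = 24.75 wt% Si.
16.93% − 24.75% gives a difference of -7.82 percentage points.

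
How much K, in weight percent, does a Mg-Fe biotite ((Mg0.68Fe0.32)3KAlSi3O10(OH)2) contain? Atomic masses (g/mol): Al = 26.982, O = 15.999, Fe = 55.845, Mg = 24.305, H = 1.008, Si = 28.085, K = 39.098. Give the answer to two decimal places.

Molar mass of (Mg0.68Fe0.32)3KAlSi3O10(OH)2: 2.04×24.305 + 0.96×55.845 + 1×39.098 + 1×26.982 + 3×28.085 + 12×15.999 + 2×1.008 = 447.532 g/mol.
Mass of K per formula unit: 1 × 39.098 = 39.098 g.
Weight fraction K = 39.098 / 447.532 = 0.0874.

8.74 weight percent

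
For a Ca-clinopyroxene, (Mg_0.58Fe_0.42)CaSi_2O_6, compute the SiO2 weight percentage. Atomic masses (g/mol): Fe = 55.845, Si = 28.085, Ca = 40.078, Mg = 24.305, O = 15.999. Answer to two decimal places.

Molar mass of (Mg_0.58Fe_0.42)CaSi_2O_6 = 0.58·24.305 + 0.42·55.845 + 1·40.078 + 2·28.085 + 6·15.999 = 229.794 g/mol.
Each formula unit contains 2 Si, equivalent to 2/1 = 2.0000 mol SiO2.
M(SiO2) = 1×28.085 + 2×15.999 = 60.083 g/mol.
Mass of SiO2 per formula unit = 2.0000 × 60.083 = 120.166 g.
SiO2 wt% = 120.166 / 229.794 × 100 = 52.29%.

52.29 wt%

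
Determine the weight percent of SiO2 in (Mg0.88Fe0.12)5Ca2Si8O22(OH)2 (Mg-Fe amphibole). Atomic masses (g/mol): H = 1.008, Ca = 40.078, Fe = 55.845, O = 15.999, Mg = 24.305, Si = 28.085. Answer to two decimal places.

M((Mg0.88Fe0.12)5Ca2Si8O22(OH)2) = 831.277 g/mol; M(SiO2) = 60.083 g/mol.
Moles SiO2 per formula unit = 8 Si ÷ 1 = 8.0000.
SiO2 fraction = (8.0000 × 60.083) / 831.277 = 480.664/831.277 = 0.5782.

57.82 wt%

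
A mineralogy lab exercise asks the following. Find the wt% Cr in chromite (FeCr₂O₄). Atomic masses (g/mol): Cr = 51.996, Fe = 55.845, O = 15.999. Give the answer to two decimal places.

46.46 mass %

M(FeCr₂O₄) = 223.833 g/mol.
Cr contributes 2 × 51.996 = 103.992 g per mole.
103.992/223.833 = 0.4646 → 46.46%.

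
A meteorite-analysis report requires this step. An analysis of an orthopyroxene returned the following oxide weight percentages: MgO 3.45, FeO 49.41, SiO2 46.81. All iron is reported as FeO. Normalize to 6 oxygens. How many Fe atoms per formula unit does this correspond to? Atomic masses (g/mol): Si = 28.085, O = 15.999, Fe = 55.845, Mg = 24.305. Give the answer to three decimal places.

MgO (M=40.304): mol = 0.08560; Mg = 0.08560, O = 0.08560.
FeO (M=71.844): mol = 0.68774; Fe = 0.68774, O = 0.68774.
SiO2 (M=60.083): mol = 0.77909; Si = 0.77909, O = 1.55818.
ΣO = 2.33152; factor = 6/ΣO = 2.57343.
Fe apfu = 0.68774 × 2.57343 = 1.770.

1.770 Fe apfu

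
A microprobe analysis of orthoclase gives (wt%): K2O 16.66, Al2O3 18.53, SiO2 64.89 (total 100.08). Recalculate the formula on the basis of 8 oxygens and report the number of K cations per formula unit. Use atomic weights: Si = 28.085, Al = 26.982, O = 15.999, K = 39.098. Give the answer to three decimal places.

0.982 K apfu

K2O (M=94.195): mol = 0.17687; K = 0.35374, O = 0.17687.
Al2O3 (M=101.961): mol = 0.18174; Al = 0.36348, O = 0.54522.
SiO2 (M=60.083): mol = 1.08001; Si = 1.08001, O = 2.16002.
ΣO = 2.88211; factor = 8/ΣO = 2.77574.
K apfu = 0.35374 × 2.77574 = 0.982.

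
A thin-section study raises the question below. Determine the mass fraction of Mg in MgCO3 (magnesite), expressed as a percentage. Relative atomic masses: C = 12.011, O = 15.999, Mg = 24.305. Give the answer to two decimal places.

M(MgCO3) = 84.313 g/mol.
Mg contributes 1 × 24.305 = 24.305 g per mole.
24.305/84.313 = 0.2883 → 28.83%.

28.83 weight percent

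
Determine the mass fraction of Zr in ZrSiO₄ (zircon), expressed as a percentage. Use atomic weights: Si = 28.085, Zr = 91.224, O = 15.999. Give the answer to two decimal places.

M(ZrSiO₄) = 183.305 g/mol.
Zr contributes 1 × 91.224 = 91.224 g per mole.
91.224/183.305 = 0.4977 → 49.77%.

49.77 weight percent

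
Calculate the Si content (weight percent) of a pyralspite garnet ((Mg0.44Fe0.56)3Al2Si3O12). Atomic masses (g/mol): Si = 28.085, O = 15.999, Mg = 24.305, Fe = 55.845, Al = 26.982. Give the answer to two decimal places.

18.47 weight percent

Molar mass of (Mg0.44Fe0.56)3Al2Si3O12: 1.32×24.305 + 1.68×55.845 + 2×26.982 + 3×28.085 + 12×15.999 = 456.109 g/mol.
Mass of Si per formula unit: 3 × 28.085 = 84.255 g.
Weight fraction Si = 84.255 / 456.109 = 0.1847.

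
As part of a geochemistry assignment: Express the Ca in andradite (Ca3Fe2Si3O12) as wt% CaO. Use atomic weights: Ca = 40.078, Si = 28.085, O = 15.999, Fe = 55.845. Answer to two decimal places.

Formula mass = 508.167 g/mol.
3 Ca → 3.0000 mol CaO per formula unit; M(CaO) = 56.077, so CaO mass = 168.231 g.
168.231/508.167 × 100 = 33.11 wt%.

33.11 wt%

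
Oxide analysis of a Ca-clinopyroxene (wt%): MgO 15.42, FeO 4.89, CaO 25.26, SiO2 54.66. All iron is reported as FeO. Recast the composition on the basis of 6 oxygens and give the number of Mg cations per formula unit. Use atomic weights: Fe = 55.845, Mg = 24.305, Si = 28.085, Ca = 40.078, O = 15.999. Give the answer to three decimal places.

0.844 Mg apfu

MgO (M=40.304): mol = 0.38259; Mg = 0.38259, O = 0.38259.
FeO (M=71.844): mol = 0.06806; Fe = 0.06806, O = 0.06806.
CaO (M=56.077): mol = 0.45045; Ca = 0.45045, O = 0.45045.
SiO2 (M=60.083): mol = 0.90974; Si = 0.90974, O = 1.81948.
ΣO = 2.72058; factor = 6/ΣO = 2.20541.
Mg apfu = 0.38259 × 2.20541 = 0.844.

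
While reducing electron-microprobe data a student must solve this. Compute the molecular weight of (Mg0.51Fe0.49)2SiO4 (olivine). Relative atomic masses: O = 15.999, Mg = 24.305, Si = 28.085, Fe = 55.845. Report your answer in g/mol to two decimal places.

171.60 g/mol

Mg: 1.02 × 24.305 = 24.7911
Fe: 0.98 × 55.845 = 54.7281
Si: 1 × 28.085 = 28.0850
O: 4 × 15.999 = 63.9960
Summing the contributions gives the formula mass.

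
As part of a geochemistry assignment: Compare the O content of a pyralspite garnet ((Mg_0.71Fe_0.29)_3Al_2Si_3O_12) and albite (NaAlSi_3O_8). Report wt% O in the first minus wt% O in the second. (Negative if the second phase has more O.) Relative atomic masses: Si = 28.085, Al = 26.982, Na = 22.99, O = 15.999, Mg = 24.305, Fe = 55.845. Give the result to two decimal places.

-4.22 percentage points

First mineral: 191.988 g O in 430.562 g formula = 44.59 wt% O.
Second mineral: 127.992 g O in 262.219 g formula = 48.81 wt% O.
44.59% − 48.81% gives a difference of -4.22 percentage points.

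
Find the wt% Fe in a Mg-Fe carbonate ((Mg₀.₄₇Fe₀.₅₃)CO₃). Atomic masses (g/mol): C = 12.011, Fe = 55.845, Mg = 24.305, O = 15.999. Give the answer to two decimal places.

M((Mg₀.₄₇Fe₀.₅₃)CO₃) = 101.029 g/mol.
Fe contributes 0.53 × 55.845 = 29.598 g per mole.
29.598/101.029 = 0.2930 → 29.30%.

29.30 wt%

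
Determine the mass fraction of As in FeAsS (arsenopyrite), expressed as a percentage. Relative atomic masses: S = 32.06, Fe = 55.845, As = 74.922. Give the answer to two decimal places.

Molar mass of FeAsS: 1*55.845 + 1*74.922 + 1*32.06 = 162.827 g/mol.
Mass of As per formula unit: 1 × 74.922 = 74.922 g.
Weight fraction As = 74.922 / 162.827 = 0.4601.

46.01 weight percent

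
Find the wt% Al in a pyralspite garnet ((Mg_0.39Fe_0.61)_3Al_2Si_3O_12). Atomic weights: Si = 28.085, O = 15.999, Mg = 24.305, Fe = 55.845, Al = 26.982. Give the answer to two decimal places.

11.71 wt%

Formula mass = 1.17×24.305 + 1.83×55.845 + 2×26.982 + 3×28.085 + 12×15.999 = 460.840 g/mol, of which 53.964 g is Al.
So Al makes up 53.964/460.840 = 0.1171 of the mass, i.e. 11.71%.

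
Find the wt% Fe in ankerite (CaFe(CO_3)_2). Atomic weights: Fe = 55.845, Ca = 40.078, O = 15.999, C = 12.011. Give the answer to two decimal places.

Molar mass of CaFe(CO_3)_2: 1·40.078 + 1·55.845 + 2·12.011 + 6·15.999 = 215.939 g/mol.
Mass of Fe per formula unit: 1 × 55.845 = 55.845 g.
Weight fraction Fe = 55.845 / 215.939 = 0.2586.

25.86 weight percent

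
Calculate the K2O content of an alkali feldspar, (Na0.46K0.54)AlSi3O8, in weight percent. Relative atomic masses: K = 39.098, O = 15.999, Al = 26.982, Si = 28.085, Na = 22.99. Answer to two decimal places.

9.39 wt%

M((Na0.46K0.54)AlSi3O8) = 270.917 g/mol; M(K2O) = 94.195 g/mol.
Moles K2O per formula unit = 0.54 K ÷ 2 = 0.2700.
K2O fraction = (0.2700 × 94.195) / 270.917 = 25.433/270.917 = 0.0939.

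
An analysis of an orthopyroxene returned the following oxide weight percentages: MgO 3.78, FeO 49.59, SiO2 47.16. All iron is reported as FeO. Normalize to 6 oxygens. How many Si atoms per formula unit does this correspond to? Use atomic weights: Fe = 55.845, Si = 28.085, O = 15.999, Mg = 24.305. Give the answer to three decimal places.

2.001 Si apfu

3.78 wt% MgO ÷ 40.304 g/mol = 0.09379 mol, giving 0.09379 Mg and 0.09379 O.
49.59 wt% FeO ÷ 71.844 g/mol = 0.69025 mol, giving 0.69025 Fe and 0.69025 O.
47.16 wt% SiO2 ÷ 60.083 g/mol = 0.78491 mol, giving 0.78491 Si and 1.56982 O.
Oxygen sums to 2.35386; scaling by 6/2.35386 = 2.54900 puts the formula on 6 O.
Si: 0.78491 × 2.54900 = 2.001 atoms per formula unit.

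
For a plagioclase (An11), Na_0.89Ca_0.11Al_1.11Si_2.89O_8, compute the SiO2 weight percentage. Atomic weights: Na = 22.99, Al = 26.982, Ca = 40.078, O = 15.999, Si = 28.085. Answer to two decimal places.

65.78 wt%

Molar mass of Na_0.89Ca_0.11Al_1.11Si_2.89O_8 = 0.89*22.99 + 0.11*40.078 + 1.11*26.982 + 2.89*28.085 + 8*15.999 = 263.977 g/mol.
Each formula unit contains 2.89 Si, equivalent to 2.89/1 = 2.8900 mol SiO2.
M(SiO2) = 1×28.085 + 2×15.999 = 60.083 g/mol.
Mass of SiO2 per formula unit = 2.8900 × 60.083 = 173.640 g.
SiO2 wt% = 173.640 / 263.977 × 100 = 65.78%.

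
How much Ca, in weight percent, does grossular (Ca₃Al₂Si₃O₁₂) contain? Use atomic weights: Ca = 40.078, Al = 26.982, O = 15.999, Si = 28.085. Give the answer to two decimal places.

26.69 weight percent

Molar mass of Ca₃Al₂Si₃O₁₂: 3×40.078 + 2×26.982 + 3×28.085 + 12×15.999 = 450.441 g/mol.
Mass of Ca per formula unit: 3 × 40.078 = 120.234 g.
Weight fraction Ca = 120.234 / 450.441 = 0.2669.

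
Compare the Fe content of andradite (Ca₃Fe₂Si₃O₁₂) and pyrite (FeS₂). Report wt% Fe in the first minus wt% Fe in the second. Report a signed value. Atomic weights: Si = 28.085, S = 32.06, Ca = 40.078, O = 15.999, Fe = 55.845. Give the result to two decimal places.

First mineral: 111.690 g Fe in 508.167 g formula = 21.98 wt% Fe.
Second mineral: 55.845 g Fe in 119.965 g formula = 46.55 wt% Fe.
21.98% − 46.55% gives a difference of -24.57 percentage points.

-24.57 percentage points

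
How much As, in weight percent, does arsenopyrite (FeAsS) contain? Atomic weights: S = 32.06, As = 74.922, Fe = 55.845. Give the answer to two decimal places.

Formula mass = 1*55.845 + 1*74.922 + 1*32.06 = 162.827 g/mol, of which 74.922 g is As.
So As makes up 74.922/162.827 = 0.4601 of the mass, i.e. 46.01%.

46.01 weight percent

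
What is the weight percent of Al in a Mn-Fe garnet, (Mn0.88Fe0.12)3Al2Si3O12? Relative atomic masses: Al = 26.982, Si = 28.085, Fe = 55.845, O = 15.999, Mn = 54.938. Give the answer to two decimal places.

Molar mass of (Mn0.88Fe0.12)3Al2Si3O12: 2.64*54.938 + 0.36*55.845 + 2*26.982 + 3*28.085 + 12*15.999 = 495.348 g/mol.
Mass of Al per formula unit: 2 × 26.982 = 53.964 g.
Weight fraction Al = 53.964 / 495.348 = 0.1089.

10.89 wt%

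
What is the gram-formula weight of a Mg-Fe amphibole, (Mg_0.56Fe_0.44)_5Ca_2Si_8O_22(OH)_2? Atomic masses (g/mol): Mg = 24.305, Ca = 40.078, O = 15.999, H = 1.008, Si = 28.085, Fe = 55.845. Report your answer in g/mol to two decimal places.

881.74 g/mol

The formula mass is the sum 2.80·24.305 + 2.20·55.845 + 2·40.078 + 8·28.085 + 24·15.999 + 2·1.008.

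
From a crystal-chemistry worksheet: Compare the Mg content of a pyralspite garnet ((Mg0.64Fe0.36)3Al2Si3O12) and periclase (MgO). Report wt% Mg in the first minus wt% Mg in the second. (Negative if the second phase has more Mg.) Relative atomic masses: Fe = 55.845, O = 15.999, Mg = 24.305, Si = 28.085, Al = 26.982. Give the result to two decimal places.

-49.63 percentage points

First mineral: 46.666 g Mg in 437.185 g formula = 10.67 wt% Mg.
Second mineral: 24.305 g Mg in 40.304 g formula = 60.30 wt% Mg.
10.67% − 60.30% gives a difference of -49.63 percentage points.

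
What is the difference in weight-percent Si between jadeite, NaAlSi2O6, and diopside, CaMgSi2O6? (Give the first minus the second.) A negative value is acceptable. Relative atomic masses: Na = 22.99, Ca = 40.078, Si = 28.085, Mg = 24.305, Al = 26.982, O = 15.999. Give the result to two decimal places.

1.85 percentage points

Si in NaAlSi2O6: molar mass 202.136 g/mol; 2×28.085 = 56.170 g → 27.79 wt%.
Si in CaMgSi2O6: molar mass 216.547 g/mol; 2×28.085 = 56.170 g → 25.94 wt%.
Difference = 27.79 − 25.94 = 1.85 percentage points.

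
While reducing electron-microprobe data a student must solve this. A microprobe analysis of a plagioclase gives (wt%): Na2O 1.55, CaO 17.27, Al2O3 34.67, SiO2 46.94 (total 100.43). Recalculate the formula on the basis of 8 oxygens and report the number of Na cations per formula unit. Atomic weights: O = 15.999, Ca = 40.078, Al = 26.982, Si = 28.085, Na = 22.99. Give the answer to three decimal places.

0.137 Na apfu

Na2O (M=61.979): mol = 0.02501; Na = 0.05002, O = 0.02501.
CaO (M=56.077): mol = 0.30797; Ca = 0.30797, O = 0.30797.
Al2O3 (M=101.961): mol = 0.34003; Al = 0.68006, O = 1.02009.
SiO2 (M=60.083): mol = 0.78125; Si = 0.78125, O = 1.56250.
ΣO = 2.91557; factor = 8/ΣO = 2.74389.
Na apfu = 0.05002 × 2.74389 = 0.137.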